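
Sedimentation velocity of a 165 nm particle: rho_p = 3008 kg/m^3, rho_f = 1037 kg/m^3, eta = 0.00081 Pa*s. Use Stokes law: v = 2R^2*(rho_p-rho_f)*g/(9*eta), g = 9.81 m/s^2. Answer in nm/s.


Radius R = 165/2 nm = 8.25e-08 m
Density difference = 3008 - 1037 = 1971 kg/m^3
v = 2 * R^2 * (rho_p - rho_f) * g / (9 * eta)
v = 2 * (8.25e-08)^2 * 1971 * 9.81 / (9 * 0.00081)
v = 3.61049e-08 m/s = 36.1049 nm/s

36.1049


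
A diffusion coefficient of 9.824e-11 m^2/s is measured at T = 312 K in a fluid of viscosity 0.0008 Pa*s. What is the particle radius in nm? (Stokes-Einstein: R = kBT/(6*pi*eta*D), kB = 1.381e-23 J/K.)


Stokes-Einstein: R = kB*T / (6*pi*eta*D)
R = 1.381e-23 * 312 / (6 * pi * 0.0008 * 9.824e-11)
R = 2.9085e-09 m = 2.91 nm

2.91


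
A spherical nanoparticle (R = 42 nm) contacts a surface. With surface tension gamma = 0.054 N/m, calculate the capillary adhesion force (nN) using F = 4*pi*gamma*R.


Convert radius: R = 42 nm = 4.2e-08 m
F = 4 * pi * gamma * R
F = 4 * pi * 0.054 * 4.2e-08
F = 2.85005e-08 N = 28.5005 nN

28.5005


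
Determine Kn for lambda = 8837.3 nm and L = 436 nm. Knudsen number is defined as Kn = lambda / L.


Knudsen number Kn = lambda / L
Kn = 8837.3 / 436
Kn = 20.269

20.269


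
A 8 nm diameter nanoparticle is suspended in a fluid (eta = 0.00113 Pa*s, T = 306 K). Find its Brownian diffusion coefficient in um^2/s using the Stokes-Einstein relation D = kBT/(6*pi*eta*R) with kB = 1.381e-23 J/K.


Radius R = 8/2 = 4 nm = 4e-09 m
D = kB*T / (6*pi*eta*R)
D = 1.381e-23 * 306 / (6 * pi * 0.00113 * 4e-09)
D = 4.95993e-11 m^2/s = 49.599 um^2/s

49.599


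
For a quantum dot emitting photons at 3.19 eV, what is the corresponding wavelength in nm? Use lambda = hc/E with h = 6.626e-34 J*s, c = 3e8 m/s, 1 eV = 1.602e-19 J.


Convert energy: E = 3.19 eV = 3.19 * 1.602e-19 = 5.11038e-19 J
lambda = h*c / E = 6.626e-34 * 3e8 / 5.11038e-19
lambda = 3.88973e-07 m = 389.0 nm

389.0


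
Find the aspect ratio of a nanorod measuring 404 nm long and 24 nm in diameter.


Aspect ratio AR = length / diameter
AR = 404 / 24
AR = 16.83

16.83


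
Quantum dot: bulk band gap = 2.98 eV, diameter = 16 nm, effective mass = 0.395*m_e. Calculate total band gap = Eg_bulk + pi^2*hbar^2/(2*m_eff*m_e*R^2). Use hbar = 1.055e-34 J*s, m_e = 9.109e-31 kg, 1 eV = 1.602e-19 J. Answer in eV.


Radius R = 16/2 nm = 8e-09 m
Confinement energy dE = pi^2 * hbar^2 / (2 * m_eff * m_e * R^2)
dE = pi^2 * (1.055e-34)^2 / (2 * 0.395 * 9.109e-31 * (8e-09)^2) J, divided by 1.602e-19 J/eV
dE = 0.0149 eV
Total band gap = E_g(bulk) + dE = 2.98 + 0.0149 = 2.9949 eV

2.9949


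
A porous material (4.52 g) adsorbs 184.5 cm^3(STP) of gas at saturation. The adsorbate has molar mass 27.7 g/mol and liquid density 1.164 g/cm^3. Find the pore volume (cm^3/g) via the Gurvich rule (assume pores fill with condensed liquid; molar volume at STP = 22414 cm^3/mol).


Moles adsorbed n = V_ads / 22414 = 184.5 / 22414 = 8.231462e-03 mol
Liquid volume V_liq = n * M / rho_liq = 8.231462e-03 * 27.7 / 1.164 = 0.19589 cm^3
Specific pore volume V_pore = V_liq / m_sample = 0.19589 / 4.52
V_pore = 0.0433 cm^3/g

0.0433


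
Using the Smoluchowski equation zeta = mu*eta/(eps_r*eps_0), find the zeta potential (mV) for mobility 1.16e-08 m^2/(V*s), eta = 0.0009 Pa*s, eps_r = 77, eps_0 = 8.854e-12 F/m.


Smoluchowski equation: zeta = mu * eta / (eps_r * eps_0)
zeta = 1.16e-08 * 0.0009 / (77 * 8.854e-12)
zeta = 0.015313 V = 15.31 mV

15.31


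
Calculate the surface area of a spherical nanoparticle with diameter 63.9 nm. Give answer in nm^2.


Radius r = 63.9/2 = 31.95 nm
Surface area SA = 4 * pi * r^2
SA = 4 * pi * (31.95)^2
SA = 12827.78 nm^2

12827.78


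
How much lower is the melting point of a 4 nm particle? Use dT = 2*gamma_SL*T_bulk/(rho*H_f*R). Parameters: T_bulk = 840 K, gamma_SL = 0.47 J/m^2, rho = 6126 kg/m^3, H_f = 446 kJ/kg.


Radius R = 4/2 = 2 nm = 2e-09 m
Convert H_f = 446 kJ/kg = 446000 J/kg
dT = 2 * gamma_SL * T_bulk / (rho * H_f * R)
dT = 2 * 0.47 * 840 / (6126 * 446000 * 2e-09)
dT = 144.5 K

144.5


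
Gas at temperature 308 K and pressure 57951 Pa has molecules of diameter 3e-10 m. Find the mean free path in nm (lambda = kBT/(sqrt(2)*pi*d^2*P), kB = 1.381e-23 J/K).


Mean free path: lambda = kB*T / (sqrt(2) * pi * d^2 * P)
lambda = 1.381e-23 * 308 / (sqrt(2) * pi * (3e-10)^2 * 57951)
lambda = 1.83559e-07 m
lambda = 183.56 nm

183.56


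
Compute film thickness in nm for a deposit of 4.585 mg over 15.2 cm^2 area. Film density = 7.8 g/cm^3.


Convert: m = 4.585 mg = 4.5850e-06 kg, A = 15.2 cm^2 = 1.5200e-03 m^2, rho = 7.8 g/cm^3 = 7800 kg/m^3
t = m / (A * rho)
t = 4.5850e-06 / (1.5200e-03 * 7800)
t = 3.8672e-07 m = 386.7 nm

386.7


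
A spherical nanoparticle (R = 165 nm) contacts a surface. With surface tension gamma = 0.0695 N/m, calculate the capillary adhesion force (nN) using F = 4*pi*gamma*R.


Convert radius: R = 165 nm = 1.65e-07 m
F = 4 * pi * gamma * R
F = 4 * pi * 0.0695 * 1.65e-07
F = 1.44105e-07 N = 144.1049 nN

144.1049


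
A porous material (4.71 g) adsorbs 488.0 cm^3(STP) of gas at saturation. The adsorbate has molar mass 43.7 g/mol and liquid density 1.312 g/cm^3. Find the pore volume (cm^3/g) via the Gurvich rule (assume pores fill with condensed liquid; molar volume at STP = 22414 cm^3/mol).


Moles adsorbed n = V_ads / 22414 = 488.0 / 22414 = 2.177211e-02 mol
Liquid volume V_liq = n * M / rho_liq = 2.177211e-02 * 43.7 / 1.312 = 0.72518 cm^3
Specific pore volume V_pore = V_liq / m_sample = 0.72518 / 4.71
V_pore = 0.154 cm^3/g

0.154


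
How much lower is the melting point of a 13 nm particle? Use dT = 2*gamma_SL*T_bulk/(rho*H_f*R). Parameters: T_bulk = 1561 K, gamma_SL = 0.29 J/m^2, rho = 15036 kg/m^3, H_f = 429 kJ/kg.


Radius R = 13/2 = 6.5 nm = 6.5e-09 m
Convert H_f = 429 kJ/kg = 429000 J/kg
dT = 2 * gamma_SL * T_bulk / (rho * H_f * R)
dT = 2 * 0.29 * 1561 / (15036 * 429000 * 6.5e-09)
dT = 21.6 K

21.6


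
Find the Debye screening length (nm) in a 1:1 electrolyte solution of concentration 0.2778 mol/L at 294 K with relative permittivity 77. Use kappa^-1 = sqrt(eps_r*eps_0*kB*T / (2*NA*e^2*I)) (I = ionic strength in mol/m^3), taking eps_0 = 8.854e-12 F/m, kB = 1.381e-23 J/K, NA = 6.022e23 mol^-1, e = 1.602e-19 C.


Ionic strength I = 0.2778 * 1^2 * 1000 = 277.8 mol/m^3
kappa^-1 = sqrt(77 * 8.854e-12 * 1.381e-23 * 294 / (2 * 6.022e23 * (1.602e-19)^2 * 277.8))
kappa^-1 = 0.568 nm

0.568


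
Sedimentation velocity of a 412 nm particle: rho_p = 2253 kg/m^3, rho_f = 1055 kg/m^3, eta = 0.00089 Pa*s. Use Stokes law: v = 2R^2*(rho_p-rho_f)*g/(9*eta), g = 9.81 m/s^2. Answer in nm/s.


Radius R = 412/2 nm = 2.06e-07 m
Density difference = 2253 - 1055 = 1198 kg/m^3
v = 2 * R^2 * (rho_p - rho_f) * g / (9 * eta)
v = 2 * (2.06e-07)^2 * 1198 * 9.81 / (9 * 0.00089)
v = 1.24525e-07 m/s = 124.5253 nm/s

124.5253


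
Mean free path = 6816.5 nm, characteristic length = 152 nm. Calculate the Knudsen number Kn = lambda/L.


Knudsen number Kn = lambda / L
Kn = 6816.5 / 152
Kn = 44.8454

44.8454


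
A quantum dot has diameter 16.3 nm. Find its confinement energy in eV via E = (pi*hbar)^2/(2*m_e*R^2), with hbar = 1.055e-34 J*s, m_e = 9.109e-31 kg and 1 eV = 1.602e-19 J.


Radius R = 16.3/2 = 8.15 nm = 8.15e-09 m
E = (pi * 1.055e-34)^2 / (2 * 9.109e-31 * (8.15e-09)^2)
E(J) = 9.07797e-22
E = E(J) / 1.602e-19 = 0.0057 eV

0.0057


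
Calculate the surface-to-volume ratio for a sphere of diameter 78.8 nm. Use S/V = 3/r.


Radius r = 78.8/2 = 39.4 nm
S/V = 3 / r = 3 / 39.4
S/V = 0.0761 nm^-1

0.0761


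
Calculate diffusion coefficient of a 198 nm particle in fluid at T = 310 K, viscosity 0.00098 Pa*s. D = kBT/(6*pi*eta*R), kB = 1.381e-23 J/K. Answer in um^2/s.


Radius R = 198/2 = 99 nm = 9.9e-08 m
D = kB*T / (6*pi*eta*R)
D = 1.381e-23 * 310 / (6 * pi * 0.00098 * 9.9e-08)
D = 2.34095e-12 m^2/s = 2.341 um^2/s

2.341


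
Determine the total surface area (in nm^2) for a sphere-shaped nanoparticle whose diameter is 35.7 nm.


Radius r = 35.7/2 = 17.85 nm
Surface area SA = 4 * pi * r^2
SA = 4 * pi * (17.85)^2
SA = 4003.93 nm^2

4003.93


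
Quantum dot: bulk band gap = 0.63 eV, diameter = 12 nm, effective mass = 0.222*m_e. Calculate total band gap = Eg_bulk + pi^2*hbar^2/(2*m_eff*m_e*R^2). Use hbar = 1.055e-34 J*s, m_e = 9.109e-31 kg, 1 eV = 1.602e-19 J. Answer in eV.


Radius R = 12/2 nm = 6e-09 m
Confinement energy dE = pi^2 * hbar^2 / (2 * m_eff * m_e * R^2)
dE = pi^2 * (1.055e-34)^2 / (2 * 0.222 * 9.109e-31 * (6e-09)^2) J, divided by 1.602e-19 J/eV
dE = 0.0471 eV
Total band gap = E_g(bulk) + dE = 0.63 + 0.0471 = 0.6771 eV

0.6771


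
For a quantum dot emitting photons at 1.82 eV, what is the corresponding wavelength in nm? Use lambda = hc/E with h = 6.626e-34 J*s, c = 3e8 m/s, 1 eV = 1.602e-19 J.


Convert energy: E = 1.82 eV = 1.82 * 1.602e-19 = 2.91564e-19 J
lambda = h*c / E = 6.626e-34 * 3e8 / 2.91564e-19
lambda = 6.81771e-07 m = 681.8 nm

681.8


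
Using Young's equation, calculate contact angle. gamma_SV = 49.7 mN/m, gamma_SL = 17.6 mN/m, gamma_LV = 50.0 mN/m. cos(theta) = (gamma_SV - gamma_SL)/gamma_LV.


cos(theta) = (gamma_SV - gamma_SL) / gamma_LV
cos(theta) = (49.7 - 17.6) / 50.0
cos(theta) = 0.642
theta = arccos(0.642) = 50.06 degrees

50.06


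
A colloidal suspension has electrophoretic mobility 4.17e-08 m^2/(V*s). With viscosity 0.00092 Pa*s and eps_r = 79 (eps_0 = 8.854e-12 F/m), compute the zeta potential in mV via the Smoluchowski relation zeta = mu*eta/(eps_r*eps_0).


Smoluchowski equation: zeta = mu * eta / (eps_r * eps_0)
zeta = 4.17e-08 * 0.00092 / (79 * 8.854e-12)
zeta = 0.054848 V = 54.85 mV

54.85


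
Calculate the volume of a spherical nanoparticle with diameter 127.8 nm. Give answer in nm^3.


Radius r = 127.8/2 = 63.9 nm
Volume V = (4/3) * pi * r^3
V = (4/3) * pi * (63.9)^3
V = 1092927.07 nm^3

1092927.07


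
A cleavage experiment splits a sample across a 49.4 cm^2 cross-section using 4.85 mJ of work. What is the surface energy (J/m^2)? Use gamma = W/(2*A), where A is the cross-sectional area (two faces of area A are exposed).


Convert: A = 49.4 cm^2 = 0.00494 m^2, W = 4.85 mJ = 0.00485 J
Cleaving exposes two faces of area A, so total new surface = 2*A and gamma = W / (2*A)
gamma = 0.00485 / (2 * 0.00494)
gamma = 0.491 J/m^2

0.491


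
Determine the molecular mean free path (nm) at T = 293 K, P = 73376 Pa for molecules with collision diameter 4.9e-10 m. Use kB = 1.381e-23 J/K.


Mean free path: lambda = kB*T / (sqrt(2) * pi * d^2 * P)
lambda = 1.381e-23 * 293 / (sqrt(2) * pi * (4.9e-10)^2 * 73376)
lambda = 5.16952e-08 m
lambda = 51.7 nm

51.7


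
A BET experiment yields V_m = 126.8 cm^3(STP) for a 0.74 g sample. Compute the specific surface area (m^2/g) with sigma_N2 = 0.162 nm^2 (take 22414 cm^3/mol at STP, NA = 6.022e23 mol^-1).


Number of moles in monolayer = V_m / 22414 = 126.8 / 22414 = 0.00565718
Number of molecules = moles * NA = 0.00565718 * 6.022e23
SA = molecules * sigma / mass
SA = (126.8 / 22414) * 6.022e23 * 0.162e-18 / 0.74
SA = 745.8 m^2/g

745.8


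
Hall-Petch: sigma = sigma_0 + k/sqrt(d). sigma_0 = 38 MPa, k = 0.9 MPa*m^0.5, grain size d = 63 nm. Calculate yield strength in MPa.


d = 63 nm = 6.3e-08 m
sqrt(d) = 0.000250998
Hall-Petch contribution = k / sqrt(d) = 0.9 / 0.000250998 = 3585.7 MPa
sigma = sigma_0 + k/sqrt(d) = 38 + 3585.7 = 3623.7 MPa

3623.7


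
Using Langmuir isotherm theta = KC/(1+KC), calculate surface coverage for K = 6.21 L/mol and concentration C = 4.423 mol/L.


Langmuir isotherm: theta = K*C / (1 + K*C)
K*C = 6.21 * 4.423 = 27.46683
theta = 27.46683 / (1 + 27.46683) = 27.46683 / 28.46683
theta = 0.9649

0.9649


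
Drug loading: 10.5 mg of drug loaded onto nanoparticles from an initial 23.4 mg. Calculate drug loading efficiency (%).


Drug loading efficiency = (drug loaded / drug initial) * 100
DLE = 10.5 / 23.4 * 100
DLE = 0.4487 * 100
DLE = 44.87%

44.87


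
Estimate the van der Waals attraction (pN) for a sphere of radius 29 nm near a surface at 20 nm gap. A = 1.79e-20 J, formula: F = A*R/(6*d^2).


Convert to SI: R = 29 nm = 2.9e-08 m, d = 20 nm = 2e-08 m
F = A * R / (6 * d^2)
F = 1.79e-20 * 2.9e-08 / (6 * (2e-08)^2)
F = 2.16292e-13 N = 0.216 pN

0.216


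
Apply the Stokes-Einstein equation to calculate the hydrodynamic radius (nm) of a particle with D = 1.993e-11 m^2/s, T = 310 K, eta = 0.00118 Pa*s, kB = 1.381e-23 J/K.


Stokes-Einstein: R = kB*T / (6*pi*eta*D)
R = 1.381e-23 * 310 / (6 * pi * 0.00118 * 1.993e-11)
R = 9.65751e-09 m = 9.66 nm

9.66


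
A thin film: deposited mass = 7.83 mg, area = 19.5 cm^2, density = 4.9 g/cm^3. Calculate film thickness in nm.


Convert: m = 7.83 mg = 7.8300e-06 kg, A = 19.5 cm^2 = 1.9500e-03 m^2, rho = 4.9 g/cm^3 = 4900 kg/m^3
t = m / (A * rho)
t = 7.8300e-06 / (1.9500e-03 * 4900)
t = 8.1947e-07 m = 819.5 nm

819.5


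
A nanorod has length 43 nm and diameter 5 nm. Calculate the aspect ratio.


Aspect ratio AR = length / diameter
AR = 43 / 5
AR = 8.6

8.6


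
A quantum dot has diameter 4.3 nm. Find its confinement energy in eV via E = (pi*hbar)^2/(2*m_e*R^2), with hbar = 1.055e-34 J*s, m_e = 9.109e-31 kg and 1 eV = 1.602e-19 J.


Radius R = 4.3/2 = 2.15 nm = 2.15e-09 m
E = (pi * 1.055e-34)^2 / (2 * 9.109e-31 * (2.15e-09)^2)
E(J) = 1.30445e-20
E = E(J) / 1.602e-19 = 0.0814 eV

0.0814


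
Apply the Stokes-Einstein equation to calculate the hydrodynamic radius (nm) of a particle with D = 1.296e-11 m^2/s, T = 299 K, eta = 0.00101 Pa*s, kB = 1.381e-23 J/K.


Stokes-Einstein: R = kB*T / (6*pi*eta*D)
R = 1.381e-23 * 299 / (6 * pi * 0.00101 * 1.296e-11)
R = 1.67354e-08 m = 16.74 nm

16.74


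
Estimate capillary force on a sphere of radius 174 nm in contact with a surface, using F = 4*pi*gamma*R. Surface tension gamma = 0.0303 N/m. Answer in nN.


Convert radius: R = 174 nm = 1.74e-07 m
F = 4 * pi * gamma * R
F = 4 * pi * 0.0303 * 1.74e-07
F = 6.62524e-08 N = 66.2524 nN

66.2524


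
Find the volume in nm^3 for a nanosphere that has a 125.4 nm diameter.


Radius r = 125.4/2 = 62.7 nm
Volume V = (4/3) * pi * r^3
V = (4/3) * pi * (62.7)^3
V = 1032502.79 nm^3

1032502.79


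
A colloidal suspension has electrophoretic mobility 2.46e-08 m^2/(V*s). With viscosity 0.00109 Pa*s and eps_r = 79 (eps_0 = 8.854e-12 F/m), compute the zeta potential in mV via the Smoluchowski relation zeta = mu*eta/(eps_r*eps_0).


Smoluchowski equation: zeta = mu * eta / (eps_r * eps_0)
zeta = 2.46e-08 * 0.00109 / (79 * 8.854e-12)
zeta = 0.038335 V = 38.33 mV

38.33


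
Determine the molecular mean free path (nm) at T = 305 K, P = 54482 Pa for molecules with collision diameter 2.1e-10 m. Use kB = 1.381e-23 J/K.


Mean free path: lambda = kB*T / (sqrt(2) * pi * d^2 * P)
lambda = 1.381e-23 * 305 / (sqrt(2) * pi * (2.1e-10)^2 * 54482)
lambda = 3.94582e-07 m
lambda = 394.58 nm

394.58


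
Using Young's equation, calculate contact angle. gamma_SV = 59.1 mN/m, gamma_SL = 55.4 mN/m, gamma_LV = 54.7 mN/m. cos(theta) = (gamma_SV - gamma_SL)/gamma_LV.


cos(theta) = (gamma_SV - gamma_SL) / gamma_LV
cos(theta) = (59.1 - 55.4) / 54.7
cos(theta) = 0.067642
theta = arccos(0.067642) = 86.12 degrees

86.12


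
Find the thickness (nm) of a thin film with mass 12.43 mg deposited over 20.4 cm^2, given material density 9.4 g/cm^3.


Convert: m = 12.43 mg = 1.2430e-05 kg, A = 20.4 cm^2 = 2.0400e-03 m^2, rho = 9.4 g/cm^3 = 9400 kg/m^3
t = m / (A * rho)
t = 1.2430e-05 / (2.0400e-03 * 9400)
t = 6.4821e-07 m = 648.2 nm

648.2


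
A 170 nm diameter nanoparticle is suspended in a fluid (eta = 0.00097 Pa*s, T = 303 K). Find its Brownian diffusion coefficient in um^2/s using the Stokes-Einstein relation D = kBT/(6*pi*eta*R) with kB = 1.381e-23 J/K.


Radius R = 170/2 = 85 nm = 8.5e-08 m
D = kB*T / (6*pi*eta*R)
D = 1.381e-23 * 303 / (6 * pi * 0.00097 * 8.5e-08)
D = 2.69243e-12 m^2/s = 2.692 um^2/s

2.692


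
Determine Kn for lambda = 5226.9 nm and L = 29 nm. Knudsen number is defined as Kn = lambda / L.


Knudsen number Kn = lambda / L
Kn = 5226.9 / 29
Kn = 180.2379

180.2379


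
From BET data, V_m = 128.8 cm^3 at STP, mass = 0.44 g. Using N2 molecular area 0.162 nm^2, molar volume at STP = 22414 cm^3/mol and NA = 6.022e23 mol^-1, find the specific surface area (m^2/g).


Number of moles in monolayer = V_m / 22414 = 128.8 / 22414 = 0.00574641
Number of molecules = moles * NA = 0.00574641 * 6.022e23
SA = molecules * sigma / mass
SA = (128.8 / 22414) * 6.022e23 * 0.162e-18 / 0.44
SA = 1274.1 m^2/g

1274.1


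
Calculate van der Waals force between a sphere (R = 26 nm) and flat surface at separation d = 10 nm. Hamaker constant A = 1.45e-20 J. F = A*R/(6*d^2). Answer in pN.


Convert to SI: R = 26 nm = 2.6e-08 m, d = 10 nm = 1e-08 m
F = A * R / (6 * d^2)
F = 1.45e-20 * 2.6e-08 / (6 * (1e-08)^2)
F = 6.28333e-13 N = 0.628 pN

0.628


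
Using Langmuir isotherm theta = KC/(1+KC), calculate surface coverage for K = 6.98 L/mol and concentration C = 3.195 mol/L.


Langmuir isotherm: theta = K*C / (1 + K*C)
K*C = 6.98 * 3.195 = 22.3011
theta = 22.3011 / (1 + 22.3011) = 22.3011 / 23.3011
theta = 0.9571

0.9571


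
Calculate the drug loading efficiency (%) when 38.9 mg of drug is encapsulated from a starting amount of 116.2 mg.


Drug loading efficiency = (drug loaded / drug initial) * 100
DLE = 38.9 / 116.2 * 100
DLE = 0.3348 * 100
DLE = 33.48%

33.48


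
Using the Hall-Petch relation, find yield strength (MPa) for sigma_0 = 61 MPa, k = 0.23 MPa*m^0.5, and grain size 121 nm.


d = 121 nm = 1.21e-07 m
sqrt(d) = 0.0003478505
Hall-Petch contribution = k / sqrt(d) = 0.23 / 0.0003478505 = 661.2 MPa
sigma = sigma_0 + k/sqrt(d) = 61 + 661.2 = 722.2 MPa

722.2


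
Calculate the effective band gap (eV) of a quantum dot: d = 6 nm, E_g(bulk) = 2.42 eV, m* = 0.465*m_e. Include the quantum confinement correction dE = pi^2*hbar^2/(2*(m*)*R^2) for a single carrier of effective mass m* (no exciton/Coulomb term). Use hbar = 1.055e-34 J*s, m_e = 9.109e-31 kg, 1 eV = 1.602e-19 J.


Radius R = 6/2 nm = 3e-09 m
Confinement energy dE = pi^2 * hbar^2 / (2 * m_eff * m_e * R^2)
dE = pi^2 * (1.055e-34)^2 / (2 * 0.465 * 9.109e-31 * (3e-09)^2) J, divided by 1.602e-19 J/eV
dE = 0.0899 eV
Total band gap = E_g(bulk) + dE = 2.42 + 0.0899 = 2.5099 eV

2.5099


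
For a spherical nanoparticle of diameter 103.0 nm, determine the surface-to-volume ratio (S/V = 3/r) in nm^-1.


Radius r = 103.0/2 = 51.5 nm
S/V = 3 / r = 3 / 51.5
S/V = 0.0583 nm^-1

0.0583


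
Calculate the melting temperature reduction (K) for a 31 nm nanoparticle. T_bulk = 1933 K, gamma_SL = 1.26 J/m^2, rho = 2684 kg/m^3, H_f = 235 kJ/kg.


Radius R = 31/2 = 15.5 nm = 1.55e-08 m
Convert H_f = 235 kJ/kg = 235000 J/kg
dT = 2 * gamma_SL * T_bulk / (rho * H_f * R)
dT = 2 * 1.26 * 1933 / (2684 * 235000 * 1.55e-08)
dT = 498.3 K

498.3


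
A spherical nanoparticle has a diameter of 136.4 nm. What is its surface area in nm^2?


Radius r = 136.4/2 = 68.2 nm
Surface area SA = 4 * pi * r^2
SA = 4 * pi * (68.2)^2
SA = 58449.21 nm^2

58449.21


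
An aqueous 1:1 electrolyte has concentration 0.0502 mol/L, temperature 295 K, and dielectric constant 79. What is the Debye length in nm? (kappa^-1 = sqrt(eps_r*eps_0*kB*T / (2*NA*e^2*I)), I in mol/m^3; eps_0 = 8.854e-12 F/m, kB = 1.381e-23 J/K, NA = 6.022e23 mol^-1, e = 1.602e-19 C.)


Ionic strength I = 0.0502 * 1^2 * 1000 = 50.2 mol/m^3
kappa^-1 = sqrt(79 * 8.854e-12 * 1.381e-23 * 295 / (2 * 6.022e23 * (1.602e-19)^2 * 50.2))
kappa^-1 = 1.355 nm

1.355


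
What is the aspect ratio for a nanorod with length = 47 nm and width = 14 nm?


Aspect ratio AR = length / diameter
AR = 47 / 14
AR = 3.36

3.36


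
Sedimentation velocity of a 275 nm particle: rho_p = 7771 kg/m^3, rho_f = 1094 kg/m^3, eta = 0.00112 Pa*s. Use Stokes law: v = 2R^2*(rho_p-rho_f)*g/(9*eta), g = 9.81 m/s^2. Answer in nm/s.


Radius R = 275/2 nm = 1.375e-07 m
Density difference = 7771 - 1094 = 6677 kg/m^3
v = 2 * R^2 * (rho_p - rho_f) * g / (9 * eta)
v = 2 * (1.375e-07)^2 * 6677 * 9.81 / (9 * 0.00112)
v = 2.45711e-07 m/s = 245.7114 nm/s

245.7114


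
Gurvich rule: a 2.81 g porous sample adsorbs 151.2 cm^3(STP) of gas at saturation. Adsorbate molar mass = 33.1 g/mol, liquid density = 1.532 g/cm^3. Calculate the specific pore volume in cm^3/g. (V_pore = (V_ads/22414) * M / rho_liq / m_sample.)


Moles adsorbed n = V_ads / 22414 = 151.2 / 22414 = 6.745784e-03 mol
Liquid volume V_liq = n * M / rho_liq = 6.745784e-03 * 33.1 / 1.532 = 0.14575 cm^3
Specific pore volume V_pore = V_liq / m_sample = 0.14575 / 2.81
V_pore = 0.0519 cm^3/g

0.0519


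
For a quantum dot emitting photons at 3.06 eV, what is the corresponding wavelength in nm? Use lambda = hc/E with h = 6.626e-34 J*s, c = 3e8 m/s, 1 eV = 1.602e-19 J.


Convert energy: E = 3.06 eV = 3.06 * 1.602e-19 = 4.90212e-19 J
lambda = h*c / E = 6.626e-34 * 3e8 / 4.90212e-19
lambda = 4.05498e-07 m = 405.5 nm

405.5


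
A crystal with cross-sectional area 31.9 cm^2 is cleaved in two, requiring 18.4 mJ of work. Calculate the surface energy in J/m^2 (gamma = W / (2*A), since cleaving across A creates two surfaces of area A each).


Convert: A = 31.9 cm^2 = 0.00319 m^2, W = 18.4 mJ = 0.0184 J
Cleaving exposes two faces of area A, so total new surface = 2*A and gamma = W / (2*A)
gamma = 0.0184 / (2 * 0.00319)
gamma = 2.884 J/m^2

2.884


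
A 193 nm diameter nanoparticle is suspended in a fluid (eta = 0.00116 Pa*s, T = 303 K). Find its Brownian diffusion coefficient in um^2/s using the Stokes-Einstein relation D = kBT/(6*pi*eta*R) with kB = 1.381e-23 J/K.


Radius R = 193/2 = 96.5 nm = 9.65e-08 m
D = kB*T / (6*pi*eta*R)
D = 1.381e-23 * 303 / (6 * pi * 0.00116 * 9.65e-08)
D = 1.98312e-12 m^2/s = 1.983 um^2/s

1.983


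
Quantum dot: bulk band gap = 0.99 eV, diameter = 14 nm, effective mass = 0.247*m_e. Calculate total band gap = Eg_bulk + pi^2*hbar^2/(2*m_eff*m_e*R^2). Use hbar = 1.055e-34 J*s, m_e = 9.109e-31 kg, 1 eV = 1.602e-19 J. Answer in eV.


Radius R = 14/2 nm = 7e-09 m
Confinement energy dE = pi^2 * hbar^2 / (2 * m_eff * m_e * R^2)
dE = pi^2 * (1.055e-34)^2 / (2 * 0.247 * 9.109e-31 * (7e-09)^2) J, divided by 1.602e-19 J/eV
dE = 0.0311 eV
Total band gap = E_g(bulk) + dE = 0.99 + 0.0311 = 1.0211 eV

1.0211


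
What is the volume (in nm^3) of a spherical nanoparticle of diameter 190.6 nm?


Radius r = 190.6/2 = 95.3 nm
Volume V = (4/3) * pi * r^3
V = (4/3) * pi * (95.3)^3
V = 3625495.01 nm^3

3625495.01


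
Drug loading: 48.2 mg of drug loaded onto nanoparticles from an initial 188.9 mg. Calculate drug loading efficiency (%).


Drug loading efficiency = (drug loaded / drug initial) * 100
DLE = 48.2 / 188.9 * 100
DLE = 0.2552 * 100
DLE = 25.52%

25.52


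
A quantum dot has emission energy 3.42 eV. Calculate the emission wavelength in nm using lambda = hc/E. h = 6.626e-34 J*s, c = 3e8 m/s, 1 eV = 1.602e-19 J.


Convert energy: E = 3.42 eV = 3.42 * 1.602e-19 = 5.47884e-19 J
lambda = h*c / E = 6.626e-34 * 3e8 / 5.47884e-19
lambda = 3.62814e-07 m = 362.8 nm

362.8


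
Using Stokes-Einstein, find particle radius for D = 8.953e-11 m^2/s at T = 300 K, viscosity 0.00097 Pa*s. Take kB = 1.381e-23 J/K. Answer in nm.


Stokes-Einstein: R = kB*T / (6*pi*eta*D)
R = 1.381e-23 * 300 / (6 * pi * 0.00097 * 8.953e-11)
R = 2.53089e-09 m = 2.53 nm

2.53


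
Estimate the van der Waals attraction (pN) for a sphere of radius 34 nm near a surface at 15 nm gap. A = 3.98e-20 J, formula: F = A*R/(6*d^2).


Convert to SI: R = 34 nm = 3.4e-08 m, d = 15 nm = 1.5e-08 m
F = A * R / (6 * d^2)
F = 3.98e-20 * 3.4e-08 / (6 * (1.5e-08)^2)
F = 1.00237e-12 N = 1.002 pN

1.002


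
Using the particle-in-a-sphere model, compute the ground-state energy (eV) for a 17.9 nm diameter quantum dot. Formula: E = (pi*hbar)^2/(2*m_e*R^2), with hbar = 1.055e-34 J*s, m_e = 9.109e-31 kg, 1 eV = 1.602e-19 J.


Radius R = 17.9/2 = 8.95 nm = 8.95e-09 m
E = (pi * 1.055e-34)^2 / (2 * 9.109e-31 * (8.95e-09)^2)
E(J) = 7.52762e-22
E = E(J) / 1.602e-19 = 0.0047 eV

0.0047


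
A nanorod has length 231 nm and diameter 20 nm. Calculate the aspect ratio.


Aspect ratio AR = length / diameter
AR = 231 / 20
AR = 11.55

11.55


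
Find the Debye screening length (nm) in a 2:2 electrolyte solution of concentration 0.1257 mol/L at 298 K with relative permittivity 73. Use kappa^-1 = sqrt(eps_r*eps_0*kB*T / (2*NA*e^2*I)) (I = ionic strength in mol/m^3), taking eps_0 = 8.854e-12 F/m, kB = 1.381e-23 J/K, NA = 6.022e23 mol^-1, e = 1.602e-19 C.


Ionic strength I = 0.1257 * 2^2 * 1000 = 502.8 mol/m^3
kappa^-1 = sqrt(73 * 8.854e-12 * 1.381e-23 * 298 / (2 * 6.022e23 * (1.602e-19)^2 * 502.8))
kappa^-1 = 0.414 nm

0.414


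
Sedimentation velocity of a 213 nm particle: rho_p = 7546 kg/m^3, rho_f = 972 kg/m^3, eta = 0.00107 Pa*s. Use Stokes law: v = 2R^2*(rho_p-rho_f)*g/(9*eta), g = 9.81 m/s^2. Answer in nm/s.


Radius R = 213/2 nm = 1.065e-07 m
Density difference = 7546 - 972 = 6574 kg/m^3
v = 2 * R^2 * (rho_p - rho_f) * g / (9 * eta)
v = 2 * (1.065e-07)^2 * 6574 * 9.81 / (9 * 0.00107)
v = 1.51915e-07 m/s = 151.9153 nm/s

151.9153


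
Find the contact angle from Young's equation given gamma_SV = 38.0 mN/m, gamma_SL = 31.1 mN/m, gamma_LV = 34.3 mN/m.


cos(theta) = (gamma_SV - gamma_SL) / gamma_LV
cos(theta) = (38.0 - 31.1) / 34.3
cos(theta) = 0.201166
theta = arccos(0.201166) = 78.39 degrees

78.39


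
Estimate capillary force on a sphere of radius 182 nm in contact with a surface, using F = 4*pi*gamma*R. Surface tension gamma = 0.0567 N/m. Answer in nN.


Convert radius: R = 182 nm = 1.82e-07 m
F = 4 * pi * gamma * R
F = 4 * pi * 0.0567 * 1.82e-07
F = 1.29677e-07 N = 129.6774 nN

129.6774


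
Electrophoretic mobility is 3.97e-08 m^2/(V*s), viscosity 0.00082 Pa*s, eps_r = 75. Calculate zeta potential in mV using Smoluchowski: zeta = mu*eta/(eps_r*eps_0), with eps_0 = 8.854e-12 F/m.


Smoluchowski equation: zeta = mu * eta / (eps_r * eps_0)
zeta = 3.97e-08 * 0.00082 / (75 * 8.854e-12)
zeta = 0.049023 V = 49.02 mV

49.02


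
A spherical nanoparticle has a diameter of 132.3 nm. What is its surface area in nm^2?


Radius r = 132.3/2 = 66.15 nm
Surface area SA = 4 * pi * r^2
SA = 4 * pi * (66.15)^2
SA = 54988.21 nm^2

54988.21


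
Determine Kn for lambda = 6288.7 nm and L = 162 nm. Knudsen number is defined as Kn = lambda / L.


Knudsen number Kn = lambda / L
Kn = 6288.7 / 162
Kn = 38.8191

38.8191


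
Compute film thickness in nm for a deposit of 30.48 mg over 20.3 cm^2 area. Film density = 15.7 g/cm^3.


Convert: m = 30.48 mg = 3.0480e-05 kg, A = 20.3 cm^2 = 2.0300e-03 m^2, rho = 15.7 g/cm^3 = 15700 kg/m^3
t = m / (A * rho)
t = 3.0480e-05 / (2.0300e-03 * 15700)
t = 9.5636e-07 m = 956.4 nm

956.4


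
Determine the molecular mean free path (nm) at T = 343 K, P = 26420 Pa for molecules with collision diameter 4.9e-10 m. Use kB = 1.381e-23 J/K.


Mean free path: lambda = kB*T / (sqrt(2) * pi * d^2 * P)
lambda = 1.381e-23 * 343 / (sqrt(2) * pi * (4.9e-10)^2 * 26420)
lambda = 1.68073e-07 m
lambda = 168.07 nm

168.07


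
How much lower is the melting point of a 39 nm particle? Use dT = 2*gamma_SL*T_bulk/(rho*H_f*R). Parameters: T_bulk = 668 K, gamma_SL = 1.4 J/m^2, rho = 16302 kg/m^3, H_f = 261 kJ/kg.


Radius R = 39/2 = 19.5 nm = 1.95e-08 m
Convert H_f = 261 kJ/kg = 261000 J/kg
dT = 2 * gamma_SL * T_bulk / (rho * H_f * R)
dT = 2 * 1.4 * 668 / (16302 * 261000 * 1.95e-08)
dT = 22.5 K

22.5


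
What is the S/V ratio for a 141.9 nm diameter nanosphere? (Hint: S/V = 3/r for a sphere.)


Radius r = 141.9/2 = 70.95 nm
S/V = 3 / r = 3 / 70.95
S/V = 0.0423 nm^-1

0.0423


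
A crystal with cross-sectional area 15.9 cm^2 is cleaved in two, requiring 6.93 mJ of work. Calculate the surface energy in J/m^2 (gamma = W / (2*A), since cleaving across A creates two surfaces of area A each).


Convert: A = 15.9 cm^2 = 0.00159 m^2, W = 6.93 mJ = 0.00693 J
Cleaving exposes two faces of area A, so total new surface = 2*A and gamma = W / (2*A)
gamma = 0.00693 / (2 * 0.00159)
gamma = 2.179 J/m^2

2.179


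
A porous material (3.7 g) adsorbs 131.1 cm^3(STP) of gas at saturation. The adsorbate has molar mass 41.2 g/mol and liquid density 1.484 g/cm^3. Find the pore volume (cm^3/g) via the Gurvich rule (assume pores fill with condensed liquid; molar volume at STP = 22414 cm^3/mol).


Moles adsorbed n = V_ads / 22414 = 131.1 / 22414 = 5.849023e-03 mol
Liquid volume V_liq = n * M / rho_liq = 5.849023e-03 * 41.2 / 1.484 = 0.16239 cm^3
Specific pore volume V_pore = V_liq / m_sample = 0.16239 / 3.7
V_pore = 0.0439 cm^3/g

0.0439


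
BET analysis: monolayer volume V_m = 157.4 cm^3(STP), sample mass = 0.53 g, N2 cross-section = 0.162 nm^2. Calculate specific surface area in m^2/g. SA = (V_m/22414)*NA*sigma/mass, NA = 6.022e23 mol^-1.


Number of moles in monolayer = V_m / 22414 = 157.4 / 22414 = 0.0070224
Number of molecules = moles * NA = 0.0070224 * 6.022e23
SA = molecules * sigma / mass
SA = (157.4 / 22414) * 6.022e23 * 0.162e-18 / 0.53
SA = 1292.6 m^2/g

1292.6


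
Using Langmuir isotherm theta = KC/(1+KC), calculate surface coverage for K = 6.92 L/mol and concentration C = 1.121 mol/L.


Langmuir isotherm: theta = K*C / (1 + K*C)
K*C = 6.92 * 1.121 = 7.75732
theta = 7.75732 / (1 + 7.75732) = 7.75732 / 8.75732
theta = 0.8858

0.8858


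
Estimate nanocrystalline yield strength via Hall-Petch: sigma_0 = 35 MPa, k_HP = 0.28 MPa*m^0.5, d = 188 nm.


d = 188 nm = 1.88e-07 m
sqrt(d) = 0.0004335897
Hall-Petch contribution = k / sqrt(d) = 0.28 / 0.0004335897 = 645.8 MPa
sigma = sigma_0 + k/sqrt(d) = 35 + 645.8 = 680.8 MPa

680.8


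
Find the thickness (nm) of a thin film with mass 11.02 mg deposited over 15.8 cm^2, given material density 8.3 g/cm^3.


Convert: m = 11.02 mg = 1.1020e-05 kg, A = 15.8 cm^2 = 1.5800e-03 m^2, rho = 8.3 g/cm^3 = 8300 kg/m^3
t = m / (A * rho)
t = 1.1020e-05 / (1.5800e-03 * 8300)
t = 8.4032e-07 m = 840.3 nm

840.3


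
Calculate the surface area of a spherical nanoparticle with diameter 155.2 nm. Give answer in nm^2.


Radius r = 155.2/2 = 77.6 nm
Surface area SA = 4 * pi * r^2
SA = 4 * pi * (77.6)^2
SA = 75671.67 nm^2

75671.67


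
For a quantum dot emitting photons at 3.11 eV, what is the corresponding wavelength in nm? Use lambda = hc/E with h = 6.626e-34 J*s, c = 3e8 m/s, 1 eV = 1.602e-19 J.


Convert energy: E = 3.11 eV = 3.11 * 1.602e-19 = 4.98222e-19 J
lambda = h*c / E = 6.626e-34 * 3e8 / 4.98222e-19
lambda = 3.98979e-07 m = 399.0 nm

399.0


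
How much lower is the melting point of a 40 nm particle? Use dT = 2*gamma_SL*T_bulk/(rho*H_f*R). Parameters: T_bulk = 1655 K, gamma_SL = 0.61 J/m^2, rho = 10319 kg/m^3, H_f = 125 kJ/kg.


Radius R = 40/2 = 20 nm = 2e-08 m
Convert H_f = 125 kJ/kg = 125000 J/kg
dT = 2 * gamma_SL * T_bulk / (rho * H_f * R)
dT = 2 * 0.61 * 1655 / (10319 * 125000 * 2e-08)
dT = 78.3 K

78.3


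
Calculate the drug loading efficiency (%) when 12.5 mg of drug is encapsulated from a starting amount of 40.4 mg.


Drug loading efficiency = (drug loaded / drug initial) * 100
DLE = 12.5 / 40.4 * 100
DLE = 0.3094 * 100
DLE = 30.94%

30.94


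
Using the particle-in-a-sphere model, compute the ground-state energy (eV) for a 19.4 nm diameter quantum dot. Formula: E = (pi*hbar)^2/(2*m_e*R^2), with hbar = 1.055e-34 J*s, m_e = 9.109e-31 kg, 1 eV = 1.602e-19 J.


Radius R = 19.4/2 = 9.7 nm = 9.7e-09 m
E = (pi * 1.055e-34)^2 / (2 * 9.109e-31 * (9.7e-09)^2)
E(J) = 6.40856e-22
E = E(J) / 1.602e-19 = 0.004 eV

0.004


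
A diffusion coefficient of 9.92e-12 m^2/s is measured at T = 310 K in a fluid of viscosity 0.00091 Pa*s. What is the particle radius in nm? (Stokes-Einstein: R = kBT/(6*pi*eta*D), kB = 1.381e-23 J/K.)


Stokes-Einstein: R = kB*T / (6*pi*eta*D)
R = 1.381e-23 * 310 / (6 * pi * 0.00091 * 9.92e-12)
R = 2.51595e-08 m = 25.16 nm

25.16


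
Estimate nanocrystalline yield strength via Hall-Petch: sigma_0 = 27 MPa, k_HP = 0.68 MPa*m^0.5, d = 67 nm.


d = 67 nm = 6.7e-08 m
sqrt(d) = 0.0002588436
Hall-Petch contribution = k / sqrt(d) = 0.68 / 0.0002588436 = 2627.1 MPa
sigma = sigma_0 + k/sqrt(d) = 27 + 2627.1 = 2654.1 MPa

2654.1


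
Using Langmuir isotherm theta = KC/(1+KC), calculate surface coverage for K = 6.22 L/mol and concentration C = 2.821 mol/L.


Langmuir isotherm: theta = K*C / (1 + K*C)
K*C = 6.22 * 2.821 = 17.54662
theta = 17.54662 / (1 + 17.54662) = 17.54662 / 18.54662
theta = 0.9461

0.9461


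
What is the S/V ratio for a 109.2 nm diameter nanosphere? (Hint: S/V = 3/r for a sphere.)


Radius r = 109.2/2 = 54.6 nm
S/V = 3 / r = 3 / 54.6
S/V = 0.0549 nm^-1

0.0549


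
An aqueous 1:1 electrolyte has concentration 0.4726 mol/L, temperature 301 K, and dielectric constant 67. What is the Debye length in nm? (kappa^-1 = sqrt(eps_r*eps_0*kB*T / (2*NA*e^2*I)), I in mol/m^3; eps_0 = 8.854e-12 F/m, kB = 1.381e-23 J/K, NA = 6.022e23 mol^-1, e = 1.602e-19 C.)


Ionic strength I = 0.4726 * 1^2 * 1000 = 472.6 mol/m^3
kappa^-1 = sqrt(67 * 8.854e-12 * 1.381e-23 * 301 / (2 * 6.022e23 * (1.602e-19)^2 * 472.6))
kappa^-1 = 0.411 nm

0.411


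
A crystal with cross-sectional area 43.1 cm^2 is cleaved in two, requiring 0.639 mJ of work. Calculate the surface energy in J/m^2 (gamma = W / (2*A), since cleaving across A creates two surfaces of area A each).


Convert: A = 43.1 cm^2 = 0.00431 m^2, W = 0.639 mJ = 0.000639 J
Cleaving exposes two faces of area A, so total new surface = 2*A and gamma = W / (2*A)
gamma = 0.000639 / (2 * 0.00431)
gamma = 0.074 J/m^2

0.074


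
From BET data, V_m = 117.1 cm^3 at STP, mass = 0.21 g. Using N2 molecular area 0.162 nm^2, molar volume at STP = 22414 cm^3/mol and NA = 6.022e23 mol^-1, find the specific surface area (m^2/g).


Number of moles in monolayer = V_m / 22414 = 117.1 / 22414 = 0.00522441
Number of molecules = moles * NA = 0.00522441 * 6.022e23
SA = molecules * sigma / mass
SA = (117.1 / 22414) * 6.022e23 * 0.162e-18 / 0.21
SA = 2427.0 m^2/g

2427.0


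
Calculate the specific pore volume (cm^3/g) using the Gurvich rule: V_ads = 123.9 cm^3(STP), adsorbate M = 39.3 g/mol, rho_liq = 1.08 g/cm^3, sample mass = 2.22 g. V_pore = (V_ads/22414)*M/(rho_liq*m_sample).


Moles adsorbed n = V_ads / 22414 = 123.9 / 22414 = 5.527795e-03 mol
Liquid volume V_liq = n * M / rho_liq = 5.527795e-03 * 39.3 / 1.08 = 0.20115 cm^3
Specific pore volume V_pore = V_liq / m_sample = 0.20115 / 2.22
V_pore = 0.0906 cm^3/g

0.0906


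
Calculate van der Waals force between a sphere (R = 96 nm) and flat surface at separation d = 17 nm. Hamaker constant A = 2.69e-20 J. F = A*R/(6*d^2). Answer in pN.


Convert to SI: R = 96 nm = 9.6e-08 m, d = 17 nm = 1.7e-08 m
F = A * R / (6 * d^2)
F = 2.69e-20 * 9.6e-08 / (6 * (1.7e-08)^2)
F = 1.48927e-12 N = 1.489 pN

1.489


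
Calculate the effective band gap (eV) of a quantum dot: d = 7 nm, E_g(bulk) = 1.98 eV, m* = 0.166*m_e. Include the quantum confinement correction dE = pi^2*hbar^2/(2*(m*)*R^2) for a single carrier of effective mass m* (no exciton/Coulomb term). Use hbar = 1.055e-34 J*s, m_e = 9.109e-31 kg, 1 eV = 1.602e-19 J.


Radius R = 7/2 nm = 3.5e-09 m
Confinement energy dE = pi^2 * hbar^2 / (2 * m_eff * m_e * R^2)
dE = pi^2 * (1.055e-34)^2 / (2 * 0.166 * 9.109e-31 * (3.5e-09)^2) J, divided by 1.602e-19 J/eV
dE = 0.1851 eV
Total band gap = E_g(bulk) + dE = 1.98 + 0.1851 = 2.1651 eV

2.1651


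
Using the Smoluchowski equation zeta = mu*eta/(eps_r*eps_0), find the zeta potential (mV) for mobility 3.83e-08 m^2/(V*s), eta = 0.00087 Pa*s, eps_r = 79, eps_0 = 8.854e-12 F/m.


Smoluchowski equation: zeta = mu * eta / (eps_r * eps_0)
zeta = 3.83e-08 * 0.00087 / (79 * 8.854e-12)
zeta = 0.047638 V = 47.64 mV

47.64


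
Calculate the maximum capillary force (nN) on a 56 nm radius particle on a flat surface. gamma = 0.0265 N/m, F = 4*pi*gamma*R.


Convert radius: R = 56 nm = 5.6e-08 m
F = 4 * pi * gamma * R
F = 4 * pi * 0.0265 * 5.6e-08
F = 1.86485e-08 N = 18.6485 nN

18.6485


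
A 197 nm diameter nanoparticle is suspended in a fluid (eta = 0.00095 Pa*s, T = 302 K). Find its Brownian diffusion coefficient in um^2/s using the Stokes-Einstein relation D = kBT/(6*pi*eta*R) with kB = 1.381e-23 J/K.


Radius R = 197/2 = 98.5 nm = 9.85e-08 m
D = kB*T / (6*pi*eta*R)
D = 1.381e-23 * 302 / (6 * pi * 0.00095 * 9.85e-08)
D = 2.3645e-12 m^2/s = 2.365 um^2/s

2.365


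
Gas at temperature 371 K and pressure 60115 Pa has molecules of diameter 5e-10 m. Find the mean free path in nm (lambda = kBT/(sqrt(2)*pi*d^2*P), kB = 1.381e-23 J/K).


Mean free path: lambda = kB*T / (sqrt(2) * pi * d^2 * P)
lambda = 1.381e-23 * 371 / (sqrt(2) * pi * (5e-10)^2 * 60115)
lambda = 7.67326e-08 m
lambda = 76.73 nm

76.73


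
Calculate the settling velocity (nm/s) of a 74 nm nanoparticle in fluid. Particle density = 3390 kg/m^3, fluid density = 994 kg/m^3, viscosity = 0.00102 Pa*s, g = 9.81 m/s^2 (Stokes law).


Radius R = 74/2 nm = 3.7e-08 m
Density difference = 3390 - 994 = 2396 kg/m^3
v = 2 * R^2 * (rho_p - rho_f) * g / (9 * eta)
v = 2 * (3.7e-08)^2 * 2396 * 9.81 / (9 * 0.00102)
v = 7.01046e-09 m/s = 7.0105 nm/s

7.0105


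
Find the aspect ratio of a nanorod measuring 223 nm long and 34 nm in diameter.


Aspect ratio AR = length / diameter
AR = 223 / 34
AR = 6.56

6.56


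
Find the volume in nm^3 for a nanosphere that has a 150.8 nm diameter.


Radius r = 150.8/2 = 75.4 nm
Volume V = (4/3) * pi * r^3
V = (4/3) * pi * (75.4)^3
V = 1795571.27 nm^3

1795571.27


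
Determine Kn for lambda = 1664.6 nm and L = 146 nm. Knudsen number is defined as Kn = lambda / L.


Knudsen number Kn = lambda / L
Kn = 1664.6 / 146
Kn = 11.4014

11.4014


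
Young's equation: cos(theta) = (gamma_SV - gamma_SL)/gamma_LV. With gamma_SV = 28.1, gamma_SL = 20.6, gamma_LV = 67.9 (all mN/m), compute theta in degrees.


cos(theta) = (gamma_SV - gamma_SL) / gamma_LV
cos(theta) = (28.1 - 20.6) / 67.9
cos(theta) = 0.110457
theta = arccos(0.110457) = 83.66 degrees

83.66


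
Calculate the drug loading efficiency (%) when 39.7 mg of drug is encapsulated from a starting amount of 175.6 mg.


Drug loading efficiency = (drug loaded / drug initial) * 100
DLE = 39.7 / 175.6 * 100
DLE = 0.2261 * 100
DLE = 22.61%

22.61


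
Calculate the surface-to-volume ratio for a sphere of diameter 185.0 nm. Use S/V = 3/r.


Radius r = 185.0/2 = 92.5 nm
S/V = 3 / r = 3 / 92.5
S/V = 0.0324 nm^-1

0.0324


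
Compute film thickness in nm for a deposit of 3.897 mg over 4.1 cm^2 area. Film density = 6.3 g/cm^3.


Convert: m = 3.897 mg = 3.8970e-06 kg, A = 4.1 cm^2 = 4.1000e-04 m^2, rho = 6.3 g/cm^3 = 6300 kg/m^3
t = m / (A * rho)
t = 3.8970e-06 / (4.1000e-04 * 6300)
t = 1.5087e-06 m = 1508.7 nm

1508.7


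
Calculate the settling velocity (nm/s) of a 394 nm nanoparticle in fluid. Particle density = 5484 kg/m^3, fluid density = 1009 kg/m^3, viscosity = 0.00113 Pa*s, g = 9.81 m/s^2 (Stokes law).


Radius R = 394/2 nm = 1.97e-07 m
Density difference = 5484 - 1009 = 4475 kg/m^3
v = 2 * R^2 * (rho_p - rho_f) * g / (9 * eta)
v = 2 * (1.97e-07)^2 * 4475 * 9.81 / (9 * 0.00113)
v = 3.35045e-07 m/s = 335.0453 nm/s

335.0453


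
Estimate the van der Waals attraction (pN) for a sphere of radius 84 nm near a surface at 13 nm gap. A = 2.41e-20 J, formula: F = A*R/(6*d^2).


Convert to SI: R = 84 nm = 8.4e-08 m, d = 13 nm = 1.3e-08 m
F = A * R / (6 * d^2)
F = 2.41e-20 * 8.4e-08 / (6 * (1.3e-08)^2)
F = 1.99645e-12 N = 1.996 pN

1.996


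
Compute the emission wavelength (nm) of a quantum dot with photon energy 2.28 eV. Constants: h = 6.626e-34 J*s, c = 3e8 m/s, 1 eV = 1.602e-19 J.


Convert energy: E = 2.28 eV = 2.28 * 1.602e-19 = 3.65256e-19 J
lambda = h*c / E = 6.626e-34 * 3e8 / 3.65256e-19
lambda = 5.44221e-07 m = 544.2 nm

544.2


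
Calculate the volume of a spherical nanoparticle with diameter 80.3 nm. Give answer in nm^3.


Radius r = 80.3/2 = 40.15 nm
Volume V = (4/3) * pi * r^3
V = (4/3) * pi * (40.15)^3
V = 271109.83 nm^3

271109.83
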